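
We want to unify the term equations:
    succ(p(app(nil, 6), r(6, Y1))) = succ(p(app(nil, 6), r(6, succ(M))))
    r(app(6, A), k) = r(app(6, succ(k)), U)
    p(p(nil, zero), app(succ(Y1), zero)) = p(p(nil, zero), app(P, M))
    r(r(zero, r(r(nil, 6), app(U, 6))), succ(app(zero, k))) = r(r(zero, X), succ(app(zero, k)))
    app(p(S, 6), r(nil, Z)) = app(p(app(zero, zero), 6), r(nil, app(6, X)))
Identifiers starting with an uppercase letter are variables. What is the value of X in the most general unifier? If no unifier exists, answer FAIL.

Decompose succ/1: p(app(nil, 6), r(6, Y1)) = p(app(nil, 6), r(6, succ(M))).
Decompose p/2: app(nil, 6) = app(nil, 6),  r(6, Y1) = r(6, succ(M)).
Delete trivial equation app(nil, 6) = app(nil, 6).
Decompose r/2: 6 = 6,  Y1 = succ(M).
Delete trivial equation 6 = 6.
Bind Y1 := succ(M); substituting into the one remaining equation that mentions Y1 gives: p(p(nil, zero), app(succ(succ(M)), zero)) = p(p(nil, zero), app(P, M)).
Decompose r/2: app(6, A) = app(6, succ(k)),  k = U.
Decompose app/2: 6 = 6,  A = succ(k).
Delete trivial equation 6 = 6.
Bind A := succ(k); no other remaining equation mentions A.
Bind U := k; substituting into the one remaining equation that mentions U gives: r(r(zero, r(r(nil, 6), app(k, 6))), succ(app(zero, k))) = r(r(zero, X), succ(app(zero, k))).
Decompose p/2: p(nil, zero) = p(nil, zero),  app(succ(succ(M)), zero) = app(P, M).
Delete trivial equation p(nil, zero) = p(nil, zero).
Decompose app/2: succ(succ(M)) = P,  zero = M.
Bind P := succ(succ(M)); no other remaining equation mentions P.
Bind M := zero; no other remaining equation mentions M. Substituting into the earlier bindings gives Y1 := succ(zero), P := succ(succ(zero)).
Decompose r/2: r(zero, r(r(nil, 6), app(k, 6))) = r(zero, X),  succ(app(zero, k)) = succ(app(zero, k)).
Decompose r/2: zero = zero,  r(r(nil, 6), app(k, 6)) = X.
Delete trivial equation zero = zero.
Bind X := r(r(nil, 6), app(k, 6)); substituting into the one remaining equation that mentions X gives: app(p(S, 6), r(nil, Z)) = app(p(app(zero, zero), 6), r(nil, app(6, r(r(nil, 6), app(k, 6))))).
Delete trivial equation succ(app(zero, k)) = succ(app(zero, k)).
Decompose app/2: p(S, 6) = p(app(zero, zero), 6),  r(nil, Z) = r(nil, app(6, r(r(nil, 6), app(k, 6)))).
Decompose p/2: S = app(zero, zero),  6 = 6.
Bind S := app(zero, zero); no other remaining equation mentions S.
Delete trivial equation 6 = 6.
Decompose r/2: nil = nil,  Z = app(6, r(r(nil, 6), app(k, 6))).
Delete trivial equation nil = nil.
Bind Z := app(6, r(r(nil, 6), app(k, 6))).
MGU = { Y1 ↦ succ(zero), A ↦ succ(k), U ↦ k, P ↦ succ(succ(zero)), M ↦ zero, X ↦ r(r(nil, 6), app(k, 6)), S ↦ app(zero, zero), Z ↦ app(6, r(r(nil, 6), app(k, 6))) }, so X ↦ r(r(nil, 6), app(k, 6)).

r(r(nil, 6), app(k, 6))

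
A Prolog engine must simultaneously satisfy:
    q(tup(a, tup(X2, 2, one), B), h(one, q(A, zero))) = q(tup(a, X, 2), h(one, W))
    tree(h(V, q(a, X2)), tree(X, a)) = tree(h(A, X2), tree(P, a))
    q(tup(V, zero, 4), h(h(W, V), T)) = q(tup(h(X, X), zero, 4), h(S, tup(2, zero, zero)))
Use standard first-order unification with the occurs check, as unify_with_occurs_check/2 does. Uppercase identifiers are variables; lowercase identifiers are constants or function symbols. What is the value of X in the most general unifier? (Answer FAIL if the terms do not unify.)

FAIL

Decompose q/2: tup(a, tup(X2, 2, one), B) = tup(a, X, 2),  h(one, q(A, zero)) = h(one, W).
Decompose tup/3: a = a,  tup(X2, 2, one) = X,  B = 2.
Delete trivial equation a = a.
Bind X := tup(X2, 2, one); substituting into the 2 remaining equations that mention X gives: tree(h(V, q(a, X2)), tree(tup(X2, 2, one), a)) = tree(h(A, X2), tree(P, a)),  q(tup(V, zero, 4), h(h(W, V), T)) = q(tup(h(tup(X2, 2, one), tup(X2, 2, one)), zero, 4), h(S, tup(2, zero, zero))).
Bind B := 2; no other remaining equation mentions B.
Decompose h/2: one = one,  q(A, zero) = W.
Delete trivial equation one = one.
Bind W := q(A, zero); substituting into the one remaining equation that mentions W gives: q(tup(V, zero, 4), h(h(q(A, zero), V), T)) = q(tup(h(tup(X2, 2, one), tup(X2, 2, one)), zero, 4), h(S, tup(2, zero, zero))).
Decompose tree/2: h(V, q(a, X2)) = h(A, X2),  tree(tup(X2, 2, one), a) = tree(P, a).
Decompose h/2: V = A,  q(a, X2) = X2.
Bind V := A; substituting into the one remaining equation that mentions V gives: q(tup(A, zero, 4), h(h(q(A, zero), A), T)) = q(tup(h(tup(X2, 2, one), tup(X2, 2, one)), zero, 4), h(S, tup(2, zero, zero))).
Occurs check fails: X2 occurs in q(a, X2); the equation X2 = q(a, X2) has no finite solution.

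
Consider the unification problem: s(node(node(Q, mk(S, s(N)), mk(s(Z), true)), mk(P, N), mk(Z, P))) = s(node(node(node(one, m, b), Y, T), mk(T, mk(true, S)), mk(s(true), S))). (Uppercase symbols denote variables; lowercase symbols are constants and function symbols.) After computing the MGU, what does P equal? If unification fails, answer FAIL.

mk(s(s(true)), true)

Decompose s/1: node(node(Q, mk(S, s(N)), mk(s(Z), true)), mk(P, N), mk(Z, P)) = node(node(node(one, m, b), Y, T), mk(T, mk(true, S)), mk(s(true), S)).
Decompose node/3: node(Q, mk(S, s(N)), mk(s(Z), true)) = node(node(one, m, b), Y, T),  mk(P, N) = mk(T, mk(true, S)),  mk(Z, P) = mk(s(true), S).
Decompose node/3: Q = node(one, m, b),  mk(S, s(N)) = Y,  mk(s(Z), true) = T.
Bind Q := node(one, m, b); no other remaining equation mentions Q.
Bind Y := mk(S, s(N)); no other remaining equation mentions Y.
Bind T := mk(s(Z), true); substituting into the one remaining equation that mentions T gives: mk(P, N) = mk(mk(s(Z), true), mk(true, S)).
Decompose mk/2: P = mk(s(Z), true),  N = mk(true, S).
Bind P := mk(s(Z), true); substituting into the one remaining equation that mentions P gives: mk(Z, mk(s(Z), true)) = mk(s(true), S).
Bind N := mk(true, S); no other remaining equation mentions N. Substituting into the earlier binding gives Y := mk(S, s(mk(true, S))).
Decompose mk/2: Z = s(true),  mk(s(Z), true) = S.
Bind Z := s(true); substituting into the remaining equation gives: mk(s(s(true)), true) = S. Substituting into the earlier bindings gives T := mk(s(s(true)), true), P := mk(s(s(true)), true).
Bind S := mk(s(s(true)), true). Substituting into the earlier bindings gives Y := mk(mk(s(s(true)), true), s(mk(true, mk(s(s(true)), true)))), N := mk(true, mk(s(s(true)), true)).
MGU = { Q := node(one, m, b), Y := mk(mk(s(s(true)), true), s(mk(true, mk(s(s(true)), true)))), T := mk(s(s(true)), true), P := mk(s(s(true)), true), N := mk(true, mk(s(s(true)), true)), Z := s(true), S := mk(s(s(true)), true) }, so P := mk(s(s(true)), true).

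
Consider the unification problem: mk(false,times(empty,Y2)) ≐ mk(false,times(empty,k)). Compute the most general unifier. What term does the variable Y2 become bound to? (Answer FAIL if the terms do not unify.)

k

Decompose mk/2: false ≐ false,  times(empty,Y2) ≐ times(empty,k).
Delete trivial equation false ≐ false.
Decompose times/2: empty ≐ empty,  Y2 ≐ k.
Delete trivial equation empty ≐ empty.
Bind Y2 := k.
MGU = { Y2 -> k }, so Y2 -> k.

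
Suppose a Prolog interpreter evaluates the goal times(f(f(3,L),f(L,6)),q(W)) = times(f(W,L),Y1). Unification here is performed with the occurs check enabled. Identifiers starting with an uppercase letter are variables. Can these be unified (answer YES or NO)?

Decompose times/2: f(f(3,L),f(L,6)) = f(W,L),  q(W) = Y1.
Decompose f/2: f(3,L) = W,  f(L,6) = L.
Bind W := f(3,L); substituting into the one remaining equation that mentions W gives: q(f(3,L)) = Y1.
Occurs check fails: L occurs in f(L,6); the equation L = f(L,6) has no finite solution.

NO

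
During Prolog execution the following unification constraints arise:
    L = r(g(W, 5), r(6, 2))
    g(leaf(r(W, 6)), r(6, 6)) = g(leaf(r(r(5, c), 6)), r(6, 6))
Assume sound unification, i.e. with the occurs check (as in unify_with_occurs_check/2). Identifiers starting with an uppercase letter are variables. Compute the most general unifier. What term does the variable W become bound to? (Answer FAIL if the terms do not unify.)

Bind L := r(g(W, 5), r(6, 2)); no other remaining equation mentions L.
Decompose g/2: leaf(r(W, 6)) = leaf(r(r(5, c), 6)),  r(6, 6) = r(6, 6).
Decompose leaf/1: r(W, 6) = r(r(5, c), 6).
Decompose r/2: W = r(5, c),  6 = 6.
Bind W := r(5, c); no other remaining equation mentions W. Substituting into the earlier binding gives L := r(g(r(5, c), 5), r(6, 2)).
Delete trivial equation 6 = 6.
Delete trivial equation r(6, 6) = r(6, 6).
MGU = { L ↦ r(g(r(5, c), 5), r(6, 2)), W ↦ r(5, c) }, so W ↦ r(5, c).

r(5, c)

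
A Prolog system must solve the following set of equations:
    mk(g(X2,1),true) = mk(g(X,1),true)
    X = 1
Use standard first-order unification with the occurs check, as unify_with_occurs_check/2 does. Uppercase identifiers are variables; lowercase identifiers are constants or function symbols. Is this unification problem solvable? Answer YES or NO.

YES

Decompose mk/2: g(X2,1) = g(X,1),  true = true.
Decompose g/2: X2 = X,  1 = 1.
Bind X2 := X; no other remaining equation mentions X2.
Delete trivial equation 1 = 1.
Delete trivial equation true = true.
Bind X := 1. Substituting into the earlier binding gives X2 := 1.
No equations remain and no clash or occurs-check failure arose, so a unifier exists.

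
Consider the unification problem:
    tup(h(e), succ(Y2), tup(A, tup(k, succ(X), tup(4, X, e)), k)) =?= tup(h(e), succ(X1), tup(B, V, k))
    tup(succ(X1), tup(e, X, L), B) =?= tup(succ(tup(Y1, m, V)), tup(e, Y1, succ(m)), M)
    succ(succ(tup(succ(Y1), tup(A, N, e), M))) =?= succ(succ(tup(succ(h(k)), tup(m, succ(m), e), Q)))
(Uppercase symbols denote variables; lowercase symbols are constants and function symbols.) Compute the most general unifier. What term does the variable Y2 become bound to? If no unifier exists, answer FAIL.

tup(h(k), m, tup(k, succ(h(k)), tup(4, h(k), e)))

Decompose tup/3: h(e) =?= h(e),  succ(Y2) =?= succ(X1),  tup(A, tup(k, succ(X), tup(4, X, e)), k) =?= tup(B, V, k).
Delete trivial equation h(e) =?= h(e).
Decompose succ/1: Y2 =?= X1.
Bind Y2 := X1; no other remaining equation mentions Y2.
Decompose tup/3: A =?= B,  tup(k, succ(X), tup(4, X, e)) =?= V,  k =?= k.
Bind A := B; substituting into the one remaining equation that mentions A gives: succ(succ(tup(succ(Y1), tup(B, N, e), M))) =?= succ(succ(tup(succ(h(k)), tup(m, succ(m), e), Q))).
Bind V := tup(k, succ(X), tup(4, X, e)); substituting into the one remaining equation that mentions V gives: tup(succ(X1), tup(e, X, L), B) =?= tup(succ(tup(Y1, m, tup(k, succ(X), tup(4, X, e)))), tup(e, Y1, succ(m)), M).
Delete trivial equation k =?= k.
Decompose tup/3: succ(X1) =?= succ(tup(Y1, m, tup(k, succ(X), tup(4, X, e)))),  tup(e, X, L) =?= tup(e, Y1, succ(m)),  B =?= M.
Decompose succ/1: X1 =?= tup(Y1, m, tup(k, succ(X), tup(4, X, e))).
Bind X1 := tup(Y1, m, tup(k, succ(X), tup(4, X, e))); no other remaining equation mentions X1. Substituting into the earlier binding gives Y2 := tup(Y1, m, tup(k, succ(X), tup(4, X, e))).
Decompose tup/3: e =?= e,  X =?= Y1,  L =?= succ(m).
Delete trivial equation e =?= e.
Bind X := Y1; no other remaining equation mentions X. Substituting into the earlier bindings gives Y2 := tup(Y1, m, tup(k, succ(Y1), tup(4, Y1, e))), V := tup(k, succ(Y1), tup(4, Y1, e)), X1 := tup(Y1, m, tup(k, succ(Y1), tup(4, Y1, e))).
Bind L := succ(m); no other remaining equation mentions L.
Bind B := M; substituting into the remaining equation gives: succ(succ(tup(succ(Y1), tup(M, N, e), M))) =?= succ(succ(tup(succ(h(k)), tup(m, succ(m), e), Q))). Substituting into the earlier binding gives A := M.
Decompose succ/1: succ(tup(succ(Y1), tup(M, N, e), M)) =?= succ(tup(succ(h(k)), tup(m, succ(m), e), Q)).
Decompose succ/1: tup(succ(Y1), tup(M, N, e), M) =?= tup(succ(h(k)), tup(m, succ(m), e), Q).
Decompose tup/3: succ(Y1) =?= succ(h(k)),  tup(M, N, e) =?= tup(m, succ(m), e),  M =?= Q.
Decompose succ/1: Y1 =?= h(k).
Bind Y1 := h(k); no other remaining equation mentions Y1. Substituting into the earlier bindings gives Y2 := tup(h(k), m, tup(k, succ(h(k)), tup(4, h(k), e))), V := tup(k, succ(h(k)), tup(4, h(k), e)), X1 := tup(h(k), m, tup(k, succ(h(k)), tup(4, h(k), e))), X := h(k).
Decompose tup/3: M =?= m,  N =?= succ(m),  e =?= e.
Bind M := m; substituting into the one remaining equation that mentions M gives: m =?= Q. Substituting into the earlier bindings gives A := m, B := m.
Bind N := succ(m); no other remaining equation mentions N.
Delete trivial equation e =?= e.
Bind Q := m.
MGU = { Y2 := tup(h(k), m, tup(k, succ(h(k)), tup(4, h(k), e))), A := m, V := tup(k, succ(h(k)), tup(4, h(k), e)), X1 := tup(h(k), m, tup(k, succ(h(k)), tup(4, h(k), e))), X := h(k), L := succ(m), B := m, Y1 := h(k), M := m, N := succ(m), Q := m }, so Y2 := tup(h(k), m, tup(k, succ(h(k)), tup(4, h(k), e))).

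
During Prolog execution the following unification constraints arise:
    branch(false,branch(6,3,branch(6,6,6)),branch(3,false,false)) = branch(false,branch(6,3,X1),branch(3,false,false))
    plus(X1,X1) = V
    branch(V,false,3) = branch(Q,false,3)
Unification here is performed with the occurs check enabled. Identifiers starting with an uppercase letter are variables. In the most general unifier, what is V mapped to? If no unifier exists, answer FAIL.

plus(branch(6,6,6),branch(6,6,6))

Decompose branch/3: false = false,  branch(6,3,branch(6,6,6)) = branch(6,3,X1),  branch(3,false,false) = branch(3,false,false).
Delete trivial equation false = false.
Decompose branch/3: 6 = 6,  3 = 3,  branch(6,6,6) = X1.
Delete trivial equation 6 = 6.
Delete trivial equation 3 = 3.
Bind X1 := branch(6,6,6); substituting into the one remaining equation that mentions X1 gives: plus(branch(6,6,6),branch(6,6,6)) = V.
Delete trivial equation branch(3,false,false) = branch(3,false,false).
Bind V := plus(branch(6,6,6),branch(6,6,6)); substituting into the remaining equation gives: branch(plus(branch(6,6,6),branch(6,6,6)),false,3) = branch(Q,false,3).
Decompose branch/3: plus(branch(6,6,6),branch(6,6,6)) = Q,  false = false,  3 = 3.
Bind Q := plus(branch(6,6,6),branch(6,6,6)); no other remaining equation mentions Q.
Delete trivial equation false = false.
Delete trivial equation 3 = 3.
MGU = { X1 ↦ branch(6,6,6), V ↦ plus(branch(6,6,6),branch(6,6,6)), Q ↦ plus(branch(6,6,6),branch(6,6,6)) }, so V ↦ plus(branch(6,6,6),branch(6,6,6)).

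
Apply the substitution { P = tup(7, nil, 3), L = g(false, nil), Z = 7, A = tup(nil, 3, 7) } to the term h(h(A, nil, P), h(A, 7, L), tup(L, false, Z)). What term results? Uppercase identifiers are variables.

Replace each occurrence of P with tup(7, nil, 3).
Replace each occurrence of L with g(false, nil).
Replace each occurrence of Z with 7.
Replace each occurrence of A with tup(nil, 3, 7).
Result: h(h(tup(nil, 3, 7), nil, tup(7, nil, 3)), h(tup(nil, 3, 7), 7, g(false, nil)), tup(g(false, nil), false, 7)).

h(h(tup(nil, 3, 7), nil, tup(7, nil, 3)), h(tup(nil, 3, 7), 7, g(false, nil)), tup(g(false, nil), false, 7))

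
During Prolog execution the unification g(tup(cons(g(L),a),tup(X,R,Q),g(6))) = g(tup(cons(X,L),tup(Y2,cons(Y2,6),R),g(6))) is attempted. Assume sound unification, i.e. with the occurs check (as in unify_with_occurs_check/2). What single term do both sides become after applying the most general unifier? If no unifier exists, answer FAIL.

g(tup(cons(g(a),a),tup(g(a),cons(g(a),6),cons(g(a),6)),g(6)))

Decompose g/1: tup(cons(g(L),a),tup(X,R,Q),g(6)) = tup(cons(X,L),tup(Y2,cons(Y2,6),R),g(6)).
Decompose tup/3: cons(g(L),a) = cons(X,L),  tup(X,R,Q) = tup(Y2,cons(Y2,6),R),  g(6) = g(6).
Decompose cons/2: g(L) = X,  a = L.
Bind X := g(L); substituting into the one remaining equation that mentions X gives: tup(g(L),R,Q) = tup(Y2,cons(Y2,6),R).
Bind L := a; substituting into the one remaining equation that mentions L gives: tup(g(a),R,Q) = tup(Y2,cons(Y2,6),R). Substituting into the earlier binding gives X := g(a).
Decompose tup/3: g(a) = Y2,  R = cons(Y2,6),  Q = R.
Bind Y2 := g(a); substituting into the one remaining equation that mentions Y2 gives: R = cons(g(a),6).
Bind R := cons(g(a),6); substituting into the one remaining equation that mentions R gives: Q = cons(g(a),6).
Bind Q := cons(g(a),6); no other remaining equation mentions Q.
Delete trivial equation g(6) = g(6).
Applying the MGU to either side gives g(tup(cons(g(a),a),tup(g(a),cons(g(a),6),cons(g(a),6)),g(6))).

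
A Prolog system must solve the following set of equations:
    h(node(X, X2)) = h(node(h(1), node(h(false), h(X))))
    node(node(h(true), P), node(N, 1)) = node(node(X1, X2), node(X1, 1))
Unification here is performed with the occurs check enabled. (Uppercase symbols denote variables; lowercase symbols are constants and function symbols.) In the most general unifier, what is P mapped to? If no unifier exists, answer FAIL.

Decompose h/1: node(X, X2) = node(h(1), node(h(false), h(X))).
Decompose node/2: X = h(1),  X2 = node(h(false), h(X)).
Bind X := h(1); substituting into the one remaining equation that mentions X gives: X2 = node(h(false), h(h(1))).
Bind X2 := node(h(false), h(h(1))); substituting into the remaining equation gives: node(node(h(true), P), node(N, 1)) = node(node(X1, node(h(false), h(h(1)))), node(X1, 1)).
Decompose node/2: node(h(true), P) = node(X1, node(h(false), h(h(1)))),  node(N, 1) = node(X1, 1).
Decompose node/2: h(true) = X1,  P = node(h(false), h(h(1))).
Bind X1 := h(true); substituting into the one remaining equation that mentions X1 gives: node(N, 1) = node(h(true), 1).
Bind P := node(h(false), h(h(1))); no other remaining equation mentions P.
Decompose node/2: N = h(true),  1 = 1.
Bind N := h(true); no other remaining equation mentions N.
Delete trivial equation 1 = 1.
MGU = { X ↦ h(1), X2 ↦ node(h(false), h(h(1))), X1 ↦ h(true), P ↦ node(h(false), h(h(1))), N ↦ h(true) }, so P ↦ node(h(false), h(h(1))).

node(h(false), h(h(1)))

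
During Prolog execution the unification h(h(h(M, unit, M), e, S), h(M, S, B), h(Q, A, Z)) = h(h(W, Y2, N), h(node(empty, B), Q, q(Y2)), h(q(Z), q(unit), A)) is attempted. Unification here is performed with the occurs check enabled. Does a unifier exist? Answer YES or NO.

Decompose h/3: h(h(M, unit, M), e, S) = h(W, Y2, N),  h(M, S, B) = h(node(empty, B), Q, q(Y2)),  h(Q, A, Z) = h(q(Z), q(unit), A).
Decompose h/3: h(M, unit, M) = W,  e = Y2,  S = N.
Bind W := h(M, unit, M); no other remaining equation mentions W.
Bind Y2 := e; substituting into the one remaining equation that mentions Y2 gives: h(M, S, B) = h(node(empty, B), Q, q(e)).
Bind S := N; substituting into the one remaining equation that mentions S gives: h(M, N, B) = h(node(empty, B), Q, q(e)).
Decompose h/3: M = node(empty, B),  N = Q,  B = q(e).
Bind M := node(empty, B); no other remaining equation mentions M. Substituting into the earlier binding gives W := h(node(empty, B), unit, node(empty, B)).
Bind N := Q; no other remaining equation mentions N. Substituting into the earlier binding gives S := Q.
Bind B := q(e); no other remaining equation mentions B. Substituting into the earlier bindings gives W := h(node(empty, q(e)), unit, node(empty, q(e))), M := node(empty, q(e)).
Decompose h/3: Q = q(Z),  A = q(unit),  Z = A.
Bind Q := q(Z); no other remaining equation mentions Q. Substituting into the earlier bindings gives S := q(Z), N := q(Z).
Bind A := q(unit); substituting into the remaining equation gives: Z = q(unit).
Bind Z := q(unit). Substituting into the earlier bindings gives S := q(q(unit)), N := q(q(unit)), Q := q(q(unit)).
No equations remain and no clash or occurs-check failure arose, so a unifier exists.

YES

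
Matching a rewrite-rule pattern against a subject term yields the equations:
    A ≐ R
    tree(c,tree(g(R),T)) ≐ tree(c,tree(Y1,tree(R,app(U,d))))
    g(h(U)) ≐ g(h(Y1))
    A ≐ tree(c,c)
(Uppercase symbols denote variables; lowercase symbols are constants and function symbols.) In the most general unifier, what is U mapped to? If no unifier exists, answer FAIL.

g(tree(c,c))

Bind A := R; substituting into the one remaining equation that mentions A gives: R ≐ tree(c,c).
Decompose tree/2: c ≐ c,  tree(g(R),T) ≐ tree(Y1,tree(R,app(U,d))).
Delete trivial equation c ≐ c.
Decompose tree/2: g(R) ≐ Y1,  T ≐ tree(R,app(U,d)).
Bind Y1 := g(R); substituting into the one remaining equation that mentions Y1 gives: g(h(U)) ≐ g(h(g(R))).
Bind T := tree(R,app(U,d)); no other remaining equation mentions T.
Decompose g/1: h(U) ≐ h(g(R)).
Decompose h/1: U ≐ g(R).
Bind U := g(R); no other remaining equation mentions U. Substituting into the earlier binding gives T := tree(R,app(g(R),d)).
Bind R := tree(c,c). Substituting into the earlier bindings gives A := tree(c,c), Y1 := g(tree(c,c)), T := tree(tree(c,c),app(g(tree(c,c)),d)), U := g(tree(c,c)).
MGU = { A := tree(c,c), Y1 := g(tree(c,c)), T := tree(tree(c,c),app(g(tree(c,c)),d)), U := g(tree(c,c)), R := tree(c,c) }, so U := g(tree(c,c)).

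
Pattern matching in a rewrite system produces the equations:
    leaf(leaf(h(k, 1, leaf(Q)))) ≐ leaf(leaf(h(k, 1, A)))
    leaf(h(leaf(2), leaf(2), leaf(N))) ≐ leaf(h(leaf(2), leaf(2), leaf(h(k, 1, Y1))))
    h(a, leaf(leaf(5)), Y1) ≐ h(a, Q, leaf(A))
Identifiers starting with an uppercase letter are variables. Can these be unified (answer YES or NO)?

Decompose leaf/1: leaf(h(k, 1, leaf(Q))) ≐ leaf(h(k, 1, A)).
Decompose leaf/1: h(k, 1, leaf(Q)) ≐ h(k, 1, A).
Decompose h/3: k ≐ k,  1 ≐ 1,  leaf(Q) ≐ A.
Delete trivial equation k ≐ k.
Delete trivial equation 1 ≐ 1.
Bind A := leaf(Q); substituting into the one remaining equation that mentions A gives: h(a, leaf(leaf(5)), Y1) ≐ h(a, Q, leaf(leaf(Q))).
Decompose leaf/1: h(leaf(2), leaf(2), leaf(N)) ≐ h(leaf(2), leaf(2), leaf(h(k, 1, Y1))).
Decompose h/3: leaf(2) ≐ leaf(2),  leaf(2) ≐ leaf(2),  leaf(N) ≐ leaf(h(k, 1, Y1)).
Delete trivial equation leaf(2) ≐ leaf(2).
Delete trivial equation leaf(2) ≐ leaf(2).
Decompose leaf/1: N ≐ h(k, 1, Y1).
Bind N := h(k, 1, Y1); no other remaining equation mentions N.
Decompose h/3: a ≐ a,  leaf(leaf(5)) ≐ Q,  Y1 ≐ leaf(leaf(Q)).
Delete trivial equation a ≐ a.
Bind Q := leaf(leaf(5)); substituting into the remaining equation gives: Y1 ≐ leaf(leaf(leaf(leaf(5)))). Substituting into the earlier binding gives A := leaf(leaf(leaf(5))).
Bind Y1 := leaf(leaf(leaf(leaf(5)))). Substituting into the earlier binding gives N := h(k, 1, leaf(leaf(leaf(leaf(5))))).
No equations remain and no clash or occurs-check failure arose, so a unifier exists.

YES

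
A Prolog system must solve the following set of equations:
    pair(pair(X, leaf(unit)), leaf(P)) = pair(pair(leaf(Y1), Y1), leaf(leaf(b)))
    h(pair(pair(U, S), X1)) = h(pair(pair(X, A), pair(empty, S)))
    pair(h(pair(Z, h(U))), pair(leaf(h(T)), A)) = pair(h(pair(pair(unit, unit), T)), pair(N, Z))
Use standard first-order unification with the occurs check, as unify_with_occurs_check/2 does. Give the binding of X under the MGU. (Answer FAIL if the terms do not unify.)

Decompose pair/2: pair(X, leaf(unit)) = pair(leaf(Y1), Y1),  leaf(P) = leaf(leaf(b)).
Decompose pair/2: X = leaf(Y1),  leaf(unit) = Y1.
Bind X := leaf(Y1); substituting into the one remaining equation that mentions X gives: h(pair(pair(U, S), X1)) = h(pair(pair(leaf(Y1), A), pair(empty, S))).
Bind Y1 := leaf(unit); substituting into the one remaining equation that mentions Y1 gives: h(pair(pair(U, S), X1)) = h(pair(pair(leaf(leaf(unit)), A), pair(empty, S))). Substituting into the earlier binding gives X := leaf(leaf(unit)).
Decompose leaf/1: P = leaf(b).
Bind P := leaf(b); no other remaining equation mentions P.
Decompose h/1: pair(pair(U, S), X1) = pair(pair(leaf(leaf(unit)), A), pair(empty, S)).
Decompose pair/2: pair(U, S) = pair(leaf(leaf(unit)), A),  X1 = pair(empty, S).
Decompose pair/2: U = leaf(leaf(unit)),  S = A.
Bind U := leaf(leaf(unit)); substituting into the one remaining equation that mentions U gives: pair(h(pair(Z, h(leaf(leaf(unit))))), pair(leaf(h(T)), A)) = pair(h(pair(pair(unit, unit), T)), pair(N, Z)).
Bind S := A; substituting into the one remaining equation that mentions S gives: X1 = pair(empty, A).
Bind X1 := pair(empty, A); no other remaining equation mentions X1.
Decompose pair/2: h(pair(Z, h(leaf(leaf(unit))))) = h(pair(pair(unit, unit), T)),  pair(leaf(h(T)), A) = pair(N, Z).
Decompose h/1: pair(Z, h(leaf(leaf(unit)))) = pair(pair(unit, unit), T).
Decompose pair/2: Z = pair(unit, unit),  h(leaf(leaf(unit))) = T.
Bind Z := pair(unit, unit); substituting into the one remaining equation that mentions Z gives: pair(leaf(h(T)), A) = pair(N, pair(unit, unit)).
Bind T := h(leaf(leaf(unit))); substituting into the remaining equation gives: pair(leaf(h(h(leaf(leaf(unit))))), A) = pair(N, pair(unit, unit)).
Decompose pair/2: leaf(h(h(leaf(leaf(unit))))) = N,  A = pair(unit, unit).
Bind N := leaf(h(h(leaf(leaf(unit))))); no other remaining equation mentions N.
Bind A := pair(unit, unit). Substituting into the earlier bindings gives S := pair(unit, unit), X1 := pair(empty, pair(unit, unit)).
MGU = { X = leaf(leaf(unit)), Y1 = leaf(unit), P = leaf(b), U = leaf(leaf(unit)), S = pair(unit, unit), X1 = pair(empty, pair(unit, unit)), Z = pair(unit, unit), T = h(leaf(leaf(unit))), N = leaf(h(h(leaf(leaf(unit))))), A = pair(unit, unit) }, so X = leaf(leaf(unit)).

leaf(leaf(unit))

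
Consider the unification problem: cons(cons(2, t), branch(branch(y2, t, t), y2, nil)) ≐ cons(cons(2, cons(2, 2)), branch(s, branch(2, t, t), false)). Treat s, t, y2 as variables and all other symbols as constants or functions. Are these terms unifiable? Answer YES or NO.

NO

Decompose cons/2: cons(2, t) ≐ cons(2, cons(2, 2)),  branch(branch(y2, t, t), y2, nil) ≐ branch(s, branch(2, t, t), false).
Decompose cons/2: 2 ≐ 2,  t ≐ cons(2, 2).
Delete trivial equation 2 ≐ 2.
Bind t := cons(2, 2); substituting into the remaining equation gives: branch(branch(y2, cons(2, 2), cons(2, 2)), y2, nil) ≐ branch(s, branch(2, cons(2, 2), cons(2, 2)), false).
Decompose branch/3: branch(y2, cons(2, 2), cons(2, 2)) ≐ s,  y2 ≐ branch(2, cons(2, 2), cons(2, 2)),  nil ≐ false.
Bind s := branch(y2, cons(2, 2), cons(2, 2)); no other remaining equation mentions s.
Bind y2 := branch(2, cons(2, 2), cons(2, 2)); no other remaining equation mentions y2. Substituting into the earlier binding gives s := branch(branch(2, cons(2, 2), cons(2, 2)), cons(2, 2), cons(2, 2)).
Clash: constants nil and false differ; no unifier exists.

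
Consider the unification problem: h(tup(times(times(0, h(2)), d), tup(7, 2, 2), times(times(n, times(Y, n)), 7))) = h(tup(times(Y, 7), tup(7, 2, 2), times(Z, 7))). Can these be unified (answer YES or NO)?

Decompose h/1: tup(times(times(0, h(2)), d), tup(7, 2, 2), times(times(n, times(Y, n)), 7)) = tup(times(Y, 7), tup(7, 2, 2), times(Z, 7)).
Decompose tup/3: times(times(0, h(2)), d) = times(Y, 7),  tup(7, 2, 2) = tup(7, 2, 2),  times(times(n, times(Y, n)), 7) = times(Z, 7).
Decompose times/2: times(0, h(2)) = Y,  d = 7.
Bind Y := times(0, h(2)); substituting into the one remaining equation that mentions Y gives: times(times(n, times(times(0, h(2)), n)), 7) = times(Z, 7).
Clash: constants d and 7 differ; no unifier exists.

NO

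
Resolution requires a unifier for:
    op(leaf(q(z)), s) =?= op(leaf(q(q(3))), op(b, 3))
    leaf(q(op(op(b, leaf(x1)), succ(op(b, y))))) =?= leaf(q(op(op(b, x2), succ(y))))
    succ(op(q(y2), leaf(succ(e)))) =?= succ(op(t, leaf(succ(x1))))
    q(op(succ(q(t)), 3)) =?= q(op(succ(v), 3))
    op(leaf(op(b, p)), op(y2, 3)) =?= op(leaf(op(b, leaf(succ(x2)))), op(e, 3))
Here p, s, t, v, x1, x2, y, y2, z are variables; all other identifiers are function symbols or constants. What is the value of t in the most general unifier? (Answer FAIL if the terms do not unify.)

FAIL

Decompose op/2: leaf(q(z)) =?= leaf(q(q(3))),  s =?= op(b, 3).
Decompose leaf/1: q(z) =?= q(q(3)).
Decompose q/1: z =?= q(3).
Bind z := q(3); no other remaining equation mentions z.
Bind s := op(b, 3); no other remaining equation mentions s.
Decompose leaf/1: q(op(op(b, leaf(x1)), succ(op(b, y)))) =?= q(op(op(b, x2), succ(y))).
Decompose q/1: op(op(b, leaf(x1)), succ(op(b, y))) =?= op(op(b, x2), succ(y)).
Decompose op/2: op(b, leaf(x1)) =?= op(b, x2),  succ(op(b, y)) =?= succ(y).
Decompose op/2: b =?= b,  leaf(x1) =?= x2.
Delete trivial equation b =?= b.
Bind x2 := leaf(x1); substituting into the one remaining equation that mentions x2 gives: op(leaf(op(b, p)), op(y2, 3)) =?= op(leaf(op(b, leaf(succ(leaf(x1))))), op(e, 3)).
Decompose succ/1: op(b, y) =?= y.
Occurs check fails: y occurs in op(b, y); the equation y =?= op(b, y) has no finite solution.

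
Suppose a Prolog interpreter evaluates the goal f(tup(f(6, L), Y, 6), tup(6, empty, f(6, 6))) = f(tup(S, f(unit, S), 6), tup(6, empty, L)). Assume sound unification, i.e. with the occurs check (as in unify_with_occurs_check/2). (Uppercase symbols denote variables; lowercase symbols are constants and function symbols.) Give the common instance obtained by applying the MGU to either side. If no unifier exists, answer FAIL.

f(tup(f(6, f(6, 6)), f(unit, f(6, f(6, 6))), 6), tup(6, empty, f(6, 6)))

Decompose f/2: tup(f(6, L), Y, 6) = tup(S, f(unit, S), 6),  tup(6, empty, f(6, 6)) = tup(6, empty, L).
Decompose tup/3: f(6, L) = S,  Y = f(unit, S),  6 = 6.
Bind S := f(6, L); substituting into the one remaining equation that mentions S gives: Y = f(unit, f(6, L)).
Bind Y := f(unit, f(6, L)); no other remaining equation mentions Y.
Delete trivial equation 6 = 6.
Decompose tup/3: 6 = 6,  empty = empty,  f(6, 6) = L.
Delete trivial equation 6 = 6.
Delete trivial equation empty = empty.
Bind L := f(6, 6). Substituting into the earlier bindings gives S := f(6, f(6, 6)), Y := f(unit, f(6, f(6, 6))).
Applying the MGU to either side gives f(tup(f(6, f(6, 6)), f(unit, f(6, f(6, 6))), 6), tup(6, empty, f(6, 6))).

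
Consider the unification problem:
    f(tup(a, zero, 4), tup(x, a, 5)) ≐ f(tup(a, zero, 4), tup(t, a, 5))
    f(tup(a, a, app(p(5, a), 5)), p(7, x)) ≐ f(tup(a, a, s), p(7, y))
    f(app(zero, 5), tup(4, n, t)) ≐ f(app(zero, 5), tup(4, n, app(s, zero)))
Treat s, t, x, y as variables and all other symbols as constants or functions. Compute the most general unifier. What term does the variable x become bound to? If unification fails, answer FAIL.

Decompose f/2: tup(a, zero, 4) ≐ tup(a, zero, 4),  tup(x, a, 5) ≐ tup(t, a, 5).
Delete trivial equation tup(a, zero, 4) ≐ tup(a, zero, 4).
Decompose tup/3: x ≐ t,  a ≐ a,  5 ≐ 5.
Bind x := t; substituting into the one remaining equation that mentions x gives: f(tup(a, a, app(p(5, a), 5)), p(7, t)) ≐ f(tup(a, a, s), p(7, y)).
Delete trivial equation a ≐ a.
Delete trivial equation 5 ≐ 5.
Decompose f/2: tup(a, a, app(p(5, a), 5)) ≐ tup(a, a, s),  p(7, t) ≐ p(7, y).
Decompose tup/3: a ≐ a,  a ≐ a,  app(p(5, a), 5) ≐ s.
Delete trivial equation a ≐ a.
Delete trivial equation a ≐ a.
Bind s := app(p(5, a), 5); substituting into the one remaining equation that mentions s gives: f(app(zero, 5), tup(4, n, t)) ≐ f(app(zero, 5), tup(4, n, app(app(p(5, a), 5), zero))).
Decompose p/2: 7 ≐ 7,  t ≐ y.
Delete trivial equation 7 ≐ 7.
Bind t := y; substituting into the remaining equation gives: f(app(zero, 5), tup(4, n, y)) ≐ f(app(zero, 5), tup(4, n, app(app(p(5, a), 5), zero))). Substituting into the earlier binding gives x := y.
Decompose f/2: app(zero, 5) ≐ app(zero, 5),  tup(4, n, y) ≐ tup(4, n, app(app(p(5, a), 5), zero)).
Delete trivial equation app(zero, 5) ≐ app(zero, 5).
Decompose tup/3: 4 ≐ 4,  n ≐ n,  y ≐ app(app(p(5, a), 5), zero).
Delete trivial equation 4 ≐ 4.
Delete trivial equation n ≐ n.
Bind y := app(app(p(5, a), 5), zero). Substituting into the earlier bindings gives x := app(app(p(5, a), 5), zero), t := app(app(p(5, a), 5), zero).
MGU = { x := app(app(p(5, a), 5), zero), s := app(p(5, a), 5), t := app(app(p(5, a), 5), zero), y := app(app(p(5, a), 5), zero) }, so x := app(app(p(5, a), 5), zero).

app(app(p(5, a), 5), zero)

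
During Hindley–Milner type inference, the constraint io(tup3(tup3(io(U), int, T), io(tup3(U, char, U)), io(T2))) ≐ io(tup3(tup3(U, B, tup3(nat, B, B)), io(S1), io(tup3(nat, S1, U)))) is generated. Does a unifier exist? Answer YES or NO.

Decompose io/1: tup3(tup3(io(U), int, T), io(tup3(U, char, U)), io(T2)) ≐ tup3(tup3(U, B, tup3(nat, B, B)), io(S1), io(tup3(nat, S1, U))).
Decompose tup3/3: tup3(io(U), int, T) ≐ tup3(U, B, tup3(nat, B, B)),  io(tup3(U, char, U)) ≐ io(S1),  io(T2) ≐ io(tup3(nat, S1, U)).
Decompose tup3/3: io(U) ≐ U,  int ≐ B,  T ≐ tup3(nat, B, B).
Occurs check fails: U occurs in io(U); the equation U ≐ io(U) has no finite solution.

NO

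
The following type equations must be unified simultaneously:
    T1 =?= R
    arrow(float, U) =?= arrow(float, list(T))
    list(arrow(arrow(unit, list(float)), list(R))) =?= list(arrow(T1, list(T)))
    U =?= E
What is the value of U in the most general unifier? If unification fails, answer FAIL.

list(arrow(unit, list(float)))

Bind T1 := R; substituting into the one remaining equation that mentions T1 gives: list(arrow(arrow(unit, list(float)), list(R))) =?= list(arrow(R, list(T))).
Decompose arrow/2: float =?= float,  U =?= list(T).
Delete trivial equation float =?= float.
Bind U := list(T); substituting into the one remaining equation that mentions U gives: list(T) =?= E.
Decompose list/1: arrow(arrow(unit, list(float)), list(R)) =?= arrow(R, list(T)).
Decompose arrow/2: arrow(unit, list(float)) =?= R,  list(R) =?= list(T).
Bind R := arrow(unit, list(float)); substituting into the one remaining equation that mentions R gives: list(arrow(unit, list(float))) =?= list(T). Substituting into the earlier binding gives T1 := arrow(unit, list(float)).
Decompose list/1: arrow(unit, list(float)) =?= T.
Bind T := arrow(unit, list(float)); substituting into the remaining equation gives: list(arrow(unit, list(float))) =?= E. Substituting into the earlier binding gives U := list(arrow(unit, list(float))).
Bind E := list(arrow(unit, list(float))).
MGU = { T1 ↦ arrow(unit, list(float)), U ↦ list(arrow(unit, list(float))), R ↦ arrow(unit, list(float)), T ↦ arrow(unit, list(float)), E ↦ list(arrow(unit, list(float))) }, so U ↦ list(arrow(unit, list(float))).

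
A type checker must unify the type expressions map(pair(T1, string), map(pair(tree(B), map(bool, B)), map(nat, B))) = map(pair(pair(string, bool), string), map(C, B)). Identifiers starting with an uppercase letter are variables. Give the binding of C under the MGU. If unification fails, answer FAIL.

FAIL

Decompose map/2: pair(T1, string) = pair(pair(string, bool), string),  map(pair(tree(B), map(bool, B)), map(nat, B)) = map(C, B).
Decompose pair/2: T1 = pair(string, bool),  string = string.
Bind T1 := pair(string, bool); no other remaining equation mentions T1.
Delete trivial equation string = string.
Decompose map/2: pair(tree(B), map(bool, B)) = C,  map(nat, B) = B.
Bind C := pair(tree(B), map(bool, B)); no other remaining equation mentions C.
Occurs check fails: B occurs in map(nat, B); the equation B = map(nat, B) has no finite solution.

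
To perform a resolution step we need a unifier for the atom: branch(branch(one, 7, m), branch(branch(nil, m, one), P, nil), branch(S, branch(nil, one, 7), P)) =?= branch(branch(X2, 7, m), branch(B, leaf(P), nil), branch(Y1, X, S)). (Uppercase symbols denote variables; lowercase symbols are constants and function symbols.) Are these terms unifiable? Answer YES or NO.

Decompose branch/3: branch(one, 7, m) =?= branch(X2, 7, m),  branch(branch(nil, m, one), P, nil) =?= branch(B, leaf(P), nil),  branch(S, branch(nil, one, 7), P) =?= branch(Y1, X, S).
Decompose branch/3: one =?= X2,  7 =?= 7,  m =?= m.
Bind X2 := one; no other remaining equation mentions X2.
Delete trivial equation 7 =?= 7.
Delete trivial equation m =?= m.
Decompose branch/3: branch(nil, m, one) =?= B,  P =?= leaf(P),  nil =?= nil.
Bind B := branch(nil, m, one); no other remaining equation mentions B.
Occurs check fails: P occurs in leaf(P); the equation P =?= leaf(P) has no finite solution.

NO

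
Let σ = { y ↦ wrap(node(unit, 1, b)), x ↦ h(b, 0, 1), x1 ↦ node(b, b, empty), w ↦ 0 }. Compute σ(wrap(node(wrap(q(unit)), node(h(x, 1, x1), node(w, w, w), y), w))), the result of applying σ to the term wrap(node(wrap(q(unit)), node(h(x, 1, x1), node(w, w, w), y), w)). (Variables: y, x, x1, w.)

Replace each occurrence of y with wrap(node(unit, 1, b)).
Replace each occurrence of x with h(b, 0, 1).
Replace each occurrence of x1 with node(b, b, empty).
Replace each occurrence of w with 0.
Result: wrap(node(wrap(q(unit)), node(h(h(b, 0, 1), 1, node(b, b, empty)), node(0, 0, 0), wrap(node(unit, 1, b))), 0)).

wrap(node(wrap(q(unit)), node(h(h(b, 0, 1), 1, node(b, b, empty)), node(0, 0, 0), wrap(node(unit, 1, b))), 0))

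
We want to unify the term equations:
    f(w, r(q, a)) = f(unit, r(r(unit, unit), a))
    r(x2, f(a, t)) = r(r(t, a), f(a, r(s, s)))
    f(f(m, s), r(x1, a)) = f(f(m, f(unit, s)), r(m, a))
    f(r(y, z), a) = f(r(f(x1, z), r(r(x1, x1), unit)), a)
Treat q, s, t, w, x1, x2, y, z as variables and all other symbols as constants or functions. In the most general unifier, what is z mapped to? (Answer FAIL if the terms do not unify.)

Decompose f/2: w = unit,  r(q, a) = r(r(unit, unit), a).
Bind w := unit; no other remaining equation mentions w.
Decompose r/2: q = r(unit, unit),  a = a.
Bind q := r(unit, unit); no other remaining equation mentions q.
Delete trivial equation a = a.
Decompose r/2: x2 = r(t, a),  f(a, t) = f(a, r(s, s)).
Bind x2 := r(t, a); no other remaining equation mentions x2.
Decompose f/2: a = a,  t = r(s, s).
Delete trivial equation a = a.
Bind t := r(s, s); no other remaining equation mentions t. Substituting into the earlier binding gives x2 := r(r(s, s), a).
Decompose f/2: f(m, s) = f(m, f(unit, s)),  r(x1, a) = r(m, a).
Decompose f/2: m = m,  s = f(unit, s).
Delete trivial equation m = m.
Occurs check fails: s occurs in f(unit, s); the equation s = f(unit, s) has no finite solution.

FAIL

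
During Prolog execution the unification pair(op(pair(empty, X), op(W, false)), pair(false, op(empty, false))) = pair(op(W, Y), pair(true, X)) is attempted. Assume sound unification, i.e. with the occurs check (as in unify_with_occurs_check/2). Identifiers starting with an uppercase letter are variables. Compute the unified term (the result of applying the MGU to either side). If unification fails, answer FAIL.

FAIL

Decompose pair/2: op(pair(empty, X), op(W, false)) = op(W, Y),  pair(false, op(empty, false)) = pair(true, X).
Decompose op/2: pair(empty, X) = W,  op(W, false) = Y.
Bind W := pair(empty, X); substituting into the one remaining equation that mentions W gives: op(pair(empty, X), false) = Y.
Bind Y := op(pair(empty, X), false); no other remaining equation mentions Y.
Decompose pair/2: false = true,  op(empty, false) = X.
Clash: constants false and true differ; no unifier exists.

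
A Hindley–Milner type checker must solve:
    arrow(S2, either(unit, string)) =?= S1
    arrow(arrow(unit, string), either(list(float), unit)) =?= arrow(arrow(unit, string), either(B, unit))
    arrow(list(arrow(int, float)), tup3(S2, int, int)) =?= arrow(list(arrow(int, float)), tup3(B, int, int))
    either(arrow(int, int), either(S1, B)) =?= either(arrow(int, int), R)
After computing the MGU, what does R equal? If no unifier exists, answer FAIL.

either(arrow(list(float), either(unit, string)), list(float))

Bind S1 := arrow(S2, either(unit, string)); substituting into the one remaining equation that mentions S1 gives: either(arrow(int, int), either(arrow(S2, either(unit, string)), B)) =?= either(arrow(int, int), R).
Decompose arrow/2: arrow(unit, string) =?= arrow(unit, string),  either(list(float), unit) =?= either(B, unit).
Delete trivial equation arrow(unit, string) =?= arrow(unit, string).
Decompose either/2: list(float) =?= B,  unit =?= unit.
Bind B := list(float); substituting into the 2 remaining equations that mention B gives: arrow(list(arrow(int, float)), tup3(S2, int, int)) =?= arrow(list(arrow(int, float)), tup3(list(float), int, int)),  either(arrow(int, int), either(arrow(S2, either(unit, string)), list(float))) =?= either(arrow(int, int), R).
Delete trivial equation unit =?= unit.
Decompose arrow/2: list(arrow(int, float)) =?= list(arrow(int, float)),  tup3(S2, int, int) =?= tup3(list(float), int, int).
Delete trivial equation list(arrow(int, float)) =?= list(arrow(int, float)).
Decompose tup3/3: S2 =?= list(float),  int =?= int,  int =?= int.
Bind S2 := list(float); substituting into the one remaining equation that mentions S2 gives: either(arrow(int, int), either(arrow(list(float), either(unit, string)), list(float))) =?= either(arrow(int, int), R). Substituting into the earlier binding gives S1 := arrow(list(float), either(unit, string)).
Delete trivial equation int =?= int.
Delete trivial equation int =?= int.
Decompose either/2: arrow(int, int) =?= arrow(int, int),  either(arrow(list(float), either(unit, string)), list(float)) =?= R.
Delete trivial equation arrow(int, int) =?= arrow(int, int).
Bind R := either(arrow(list(float), either(unit, string)), list(float)).
MGU = { S1 := arrow(list(float), either(unit, string)), B := list(float), S2 := list(float), R := either(arrow(list(float), either(unit, string)), list(float)) }, so R := either(arrow(list(float), either(unit, string)), list(float)).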